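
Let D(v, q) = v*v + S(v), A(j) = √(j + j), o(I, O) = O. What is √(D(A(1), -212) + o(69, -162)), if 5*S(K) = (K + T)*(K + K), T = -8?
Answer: 2*√(-995 - 20*√2)/5 ≈ 12.796*I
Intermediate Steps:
S(K) = 2*K*(-8 + K)/5 (S(K) = ((K - 8)*(K + K))/5 = ((-8 + K)*(2*K))/5 = (2*K*(-8 + K))/5 = 2*K*(-8 + K)/5)
A(j) = √2*√j (A(j) = √(2*j) = √2*√j)
D(v, q) = v² + 2*v*(-8 + v)/5 (D(v, q) = v*v + 2*v*(-8 + v)/5 = v² + 2*v*(-8 + v)/5)
√(D(A(1), -212) + o(69, -162)) = √((√2*√1)*(-16 + 7*(√2*√1))/5 - 162) = √((√2*1)*(-16 + 7*(√2*1))/5 - 162) = √(√2*(-16 + 7*√2)/5 - 162) = √(-162 + √2*(-16 + 7*√2)/5)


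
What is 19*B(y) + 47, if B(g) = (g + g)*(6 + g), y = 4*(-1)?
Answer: -257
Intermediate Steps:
y = -4
B(g) = 2*g*(6 + g) (B(g) = (2*g)*(6 + g) = 2*g*(6 + g))
19*B(y) + 47 = 19*(2*(-4)*(6 - 4)) + 47 = 19*(2*(-4)*2) + 47 = 19*(-16) + 47 = -304 + 47 = -257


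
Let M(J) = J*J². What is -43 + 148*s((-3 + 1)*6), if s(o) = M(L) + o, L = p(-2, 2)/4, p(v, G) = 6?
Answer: -2639/2 ≈ -1319.5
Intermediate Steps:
L = 3/2 (L = 6/4 = 6*(¼) = 3/2 ≈ 1.5000)
M(J) = J³
s(o) = 27/8 + o (s(o) = (3/2)³ + o = 27/8 + o)
-43 + 148*s((-3 + 1)*6) = -43 + 148*(27/8 + (-3 + 1)*6) = -43 + 148*(27/8 - 2*6) = -43 + 148*(27/8 - 12) = -43 + 148*(-69/8) = -43 - 2553/2 = -2639/2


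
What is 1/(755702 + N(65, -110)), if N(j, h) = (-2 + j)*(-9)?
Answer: 1/755135 ≈ 1.3243e-6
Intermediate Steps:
N(j, h) = 18 - 9*j
1/(755702 + N(65, -110)) = 1/(755702 + (18 - 9*65)) = 1/(755702 + (18 - 585)) = 1/(755702 - 567) = 1/755135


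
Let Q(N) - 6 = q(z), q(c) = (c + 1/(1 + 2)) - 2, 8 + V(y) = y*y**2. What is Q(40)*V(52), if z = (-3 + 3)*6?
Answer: 1827800/3 ≈ 6.0927e+5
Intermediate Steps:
z = 0 (z = 0*6 = 0)
V(y) = -8 + y**3 (V(y) = -8 + y*y**2 = -8 + y**3)
q(c) = -5/3 + c (q(c) = (c + 1/3) - 2 = (1/3 + c) - 2 = -5/3 + c)
Q(N) = 13/3 (Q(N) = 6 + (-5/3 + 0) = 6 - 5/3 = 13/3)
Q(40)*V(52) = 13*(-8 + 52**3)/3 = 13*(-8 + 140608)/3 = (13/3)*140600 = 1827800/3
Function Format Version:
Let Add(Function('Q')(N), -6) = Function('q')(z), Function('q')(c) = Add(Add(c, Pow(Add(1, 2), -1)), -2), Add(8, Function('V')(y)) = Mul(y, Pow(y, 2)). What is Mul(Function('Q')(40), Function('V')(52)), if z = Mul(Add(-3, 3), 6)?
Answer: Rational(1827800, 3) ≈ 6.0927e+5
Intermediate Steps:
z = 0 (z = Mul(0, 6) = 0)
Function('V')(y) = Add(-8, Pow(y, 3)) (Function('V')(y) = Add(-8, Mul(y, Pow(y, 2))) = Add(-8, Pow(y, 3)))
Function('q')(c) = Add(Rational(-5, 3), c) (Function('q')(c) = Add(Add(c, Pow(3, -1)), -2) = Add(Add(c, Rational(1, 3)), -2) = Add(Add(Rational(1, 3), c), -2) = Add(Rational(-5, 3), c))
Function('Q')(N) = Rational(13, 3) (Function('Q')(N) = Add(6, Add(Rational(-5, 3), 0)) = Add(6, Rational(-5, 3)) = Rational(13, 3))
Mul(Function('Q')(40), Function('V')(52)) = Mul(Rational(13, 3), Add(-8, Pow(52, 3))) = Mul(Rational(13, 3), Add(-8, 140608)) = Mul(Rational(13, 3), 140600) = Rational(1827800, 3)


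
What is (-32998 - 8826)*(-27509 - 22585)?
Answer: 2095131456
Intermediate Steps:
(-32998 - 8826)*(-27509 - 22585) = -41824*(-50094) = 2095131456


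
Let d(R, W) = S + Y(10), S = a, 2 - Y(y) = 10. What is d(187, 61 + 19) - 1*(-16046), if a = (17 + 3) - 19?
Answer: 16039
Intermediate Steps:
Y(y) = -8 (Y(y) = 2 - 1*10 = 2 - 10 = -8)
a = 1 (a = 20 - 19 = 1)
S = 1
d(R, W) = -7 (d(R, W) = 1 - 8 = -7)
d(187, 61 + 19) - 1*(-16046) = -7 - 1*(-16046) = -7 + 16046 = 16039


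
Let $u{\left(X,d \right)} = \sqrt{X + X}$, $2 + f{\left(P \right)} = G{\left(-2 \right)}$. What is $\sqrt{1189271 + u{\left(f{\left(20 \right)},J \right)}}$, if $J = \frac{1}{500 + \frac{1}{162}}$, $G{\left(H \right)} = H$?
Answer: $\sqrt{1189271 + 2 i \sqrt{2}} \approx 1090.5 + 0.001 i$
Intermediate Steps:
$f{\left(P \right)} = -4$ ($f{\left(P \right)} = -2 - 2 = -4$)
$J = \frac{162}{81001}$ ($J = \frac{1}{500 + \frac{1}{162}} = \frac{1}{\frac{81001}{162}} = \frac{162}{81001} \approx 0.002$)
$u{\left(X,d \right)} = \sqrt{2} \sqrt{X}$ ($u{\left(X,d \right)} = \sqrt{2 X} = \sqrt{2} \sqrt{X}$)
$\sqrt{1189271 + u{\left(f{\left(20 \right)},J \right)}} = \sqrt{1189271 + \sqrt{2} \sqrt{-4}} = \sqrt{1189271 + \sqrt{2} \cdot 2 i} = \sqrt{1189271 + 2 i \sqrt{2}}$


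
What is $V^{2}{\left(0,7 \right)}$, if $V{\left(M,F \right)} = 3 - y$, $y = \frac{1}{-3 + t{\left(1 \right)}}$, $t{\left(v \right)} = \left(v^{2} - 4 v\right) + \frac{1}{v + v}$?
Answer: $\frac{1225}{121} \approx 10.124$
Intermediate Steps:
$t{\left(v \right)} = v^{2} + \frac{1}{2 v} - 4 v$ ($t{\left(v \right)} = \left(v^{2} - 4 v\right) + \frac{1}{2 v} = v^{2} + \frac{1}{2 v} - 4 v$)
$y = - \frac{2}{11}$ ($y = \frac{1}{-3 + \left(1^{2} + \frac{1}{2 \cdot 1} - 4\right)} = \frac{1}{-3 + \left(1 + \frac{1}{2} \cdot 1 - 4\right)} = \frac{1}{-3 + \left(1 + \frac{1}{2} - 4\right)} = \frac{1}{-3 - \frac{5}{2}} = \frac{1}{- \frac{11}{2}} = - \frac{2}{11} \approx -0.18182$)
$V{\left(M,F \right)} = \frac{35}{11}$ ($V{\left(M,F \right)} = 3 - - \frac{2}{11} = 3 + \frac{2}{11} = \frac{35}{11}$)
$V^{2}{\left(0,7 \right)} = \left(\frac{35}{11}\right)^{2} = \frac{1225}{121}$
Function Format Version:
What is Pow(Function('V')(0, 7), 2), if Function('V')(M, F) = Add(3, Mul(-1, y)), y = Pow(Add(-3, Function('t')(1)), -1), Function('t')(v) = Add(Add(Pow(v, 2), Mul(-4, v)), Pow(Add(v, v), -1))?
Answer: Rational(1225, 121) ≈ 10.124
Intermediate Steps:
Function('t')(v) = Add(Pow(v, 2), Mul(Rational(1, 2), Pow(v, -1)), Mul(-4, v)) (Function('t')(v) = Add(Add(Pow(v, 2), Mul(-4, v)), Pow(Mul(2, v), -1)) = Add(Add(Pow(v, 2), Mul(-4, v)), Mul(Rational(1, 2), Pow(v, -1))) = Add(Pow(v, 2), Mul(Rational(1, 2), Pow(v, -1)), Mul(-4, v)))
y = Rational(-2, 11) (y = Pow(Add(-3, Add(Pow(1, 2), Mul(Rational(1, 2), Pow(1, -1)), Mul(-4, 1))), -1) = Pow(Add(-3, Add(1, Mul(Rational(1, 2), 1), -4)), -1) = Pow(Add(-3, Add(1, Rational(1, 2), -4)), -1) = Pow(Add(-3, Rational(-5, 2)), -1) = Pow(Rational(-11, 2), -1) = Rational(-2, 11) ≈ -0.18182)
Function('V')(M, F) = Rational(35, 11) (Function('V')(M, F) = Add(3, Mul(-1, Rational(-2, 11))) = Add(3, Rational(2, 11)) = Rational(35, 11))
Pow(Function('V')(0, 7), 2) = Pow(Rational(35, 11), 2) = Rational(1225, 121)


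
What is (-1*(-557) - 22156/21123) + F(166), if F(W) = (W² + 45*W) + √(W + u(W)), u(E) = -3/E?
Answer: 751597553/21123 + √4573798/166 ≈ 35595.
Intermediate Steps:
F(W) = W² + √(W - 3/W) + 45*W (F(W) = (W² + 45*W) + √(W - 3/W) = W² + √(W - 3/W) + 45*W)
(-1*(-557) - 22156/21123) + F(166) = (-1*(-557) - 22156/21123) + (166² + √(166 - 3/166) + 45*166) = (557 - 22156*1/21123) + (27556 + √(166 - 3*1/166) + 7470) = (557 - 22156/21123) + (27556 + √(166 - 3/166) + 7470) = 11743355/21123 + (27556 + √(27553/166) + 7470) = 11743355/21123 + (27556 + √4573798/166 + 7470) = 11743355/21123 + (35026 + √4573798/166) = 751597553/21123 + √4573798/166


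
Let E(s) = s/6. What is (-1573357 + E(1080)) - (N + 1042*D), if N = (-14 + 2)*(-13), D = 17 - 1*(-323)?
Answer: -1927613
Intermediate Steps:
D = 340 (D = 17 + 323 = 340)
E(s) = s/6 (E(s) = s*(1/6) = s/6)
N = 156 (N = -12*(-13) = 156)
(-1573357 + E(1080)) - (N + 1042*D) = (-1573357 + (1/6)*1080) - (156 + 1042*340) = (-1573357 + 180) - (156 + 354280) = -1573177 - 1*354436 = -1573177 - 354436 = -1927613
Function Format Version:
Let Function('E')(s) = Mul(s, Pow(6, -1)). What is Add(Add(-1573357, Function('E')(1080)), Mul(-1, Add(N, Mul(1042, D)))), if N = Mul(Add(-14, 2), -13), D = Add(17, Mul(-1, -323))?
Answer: -1927613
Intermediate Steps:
D = 340 (D = Add(17, 323) = 340)
Function('E')(s) = Mul(Rational(1, 6), s) (Function('E')(s) = Mul(s, Rational(1, 6)) = Mul(Rational(1, 6), s))
N = 156 (N = Mul(-12, -13) = 156)
Add(Add(-1573357, Function('E')(1080)), Mul(-1, Add(N, Mul(1042, D)))) = Add(Add(-1573357, Mul(Rational(1, 6), 1080)), Mul(-1, Add(156, Mul(1042, 340)))) = Add(Add(-1573357, 180), Mul(-1, Add(156, 354280))) = Add(-1573177, Mul(-1, 354436)) = Add(-1573177, -354436) = -1927613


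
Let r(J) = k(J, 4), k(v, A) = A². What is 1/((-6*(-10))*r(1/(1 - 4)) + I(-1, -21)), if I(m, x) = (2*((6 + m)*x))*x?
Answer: 1/5370 ≈ 0.00018622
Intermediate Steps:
r(J) = 16 (r(J) = 4² = 16)
I(m, x) = 2*x²*(6 + m) (I(m, x) = (2*(x*(6 + m)))*x = (2*x*(6 + m))*x = 2*x²*(6 + m))
1/((-6*(-10))*r(1/(1 - 4)) + I(-1, -21)) = 1/(-6*(-10)*16 + 2*(-21)²*(6 - 1)) = 1/(60*16 + 2*441*5) = 1/(960 + 4410) = 1/5370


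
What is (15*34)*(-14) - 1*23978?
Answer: -31118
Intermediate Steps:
(15*34)*(-14) - 1*23978 = 510*(-14) - 23978 = -7140 - 23978 = -31118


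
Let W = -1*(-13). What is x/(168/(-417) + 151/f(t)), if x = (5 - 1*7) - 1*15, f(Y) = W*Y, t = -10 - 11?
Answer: 645099/36277 ≈ 17.783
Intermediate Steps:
W = 13
t = -21
f(Y) = 13*Y
x = -17 (x = (5 - 7) - 15 = -2 - 15 = -17)
x/(168/(-417) + 151/f(t)) = -17/(168/(-417) + 151/((13*(-21)))) = -17/(168*(-1/417) + 151/(-273)) = -17/(-56/139 + 151*(-1/273)) = -17/(-56/139 - 151/273) = -17/(-36277/37947) = -17*(-37947/36277) = 645099/36277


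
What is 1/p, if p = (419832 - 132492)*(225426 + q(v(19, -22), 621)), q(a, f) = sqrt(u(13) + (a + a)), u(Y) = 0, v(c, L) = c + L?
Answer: 37571/2433620454172980 - I*sqrt(6)/14601722725037880 ≈ 1.5438e-11 - 1.6775e-16*I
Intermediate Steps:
v(c, L) = L + c
q(a, f) = sqrt(2)*sqrt(a) (q(a, f) = sqrt(0 + (a + a)) = sqrt(0 + 2*a) = sqrt(2*a) = sqrt(2)*sqrt(a))
p = 64773906840 + 287340*I*sqrt(6) (p = (419832 - 132492)*(225426 + sqrt(2)*sqrt(-22 + 19)) = 287340*(225426 + sqrt(2)*sqrt(-3)) = 287340*(225426 + sqrt(2)*(I*sqrt(3))) = 287340*(225426 + I*sqrt(6)) = 64773906840 + 287340*I*sqrt(6) ≈ 6.4774e+10 + 7.0384e+5*I)
1/p = 1/(64773906840 + 287340*I*sqrt(6))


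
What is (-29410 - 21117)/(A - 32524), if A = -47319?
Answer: 50527/79843 ≈ 0.63283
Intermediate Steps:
(-29410 - 21117)/(A - 32524) = (-29410 - 21117)/(-47319 - 32524) = -50527/(-79843) = -50527*(-1/79843) = 50527/79843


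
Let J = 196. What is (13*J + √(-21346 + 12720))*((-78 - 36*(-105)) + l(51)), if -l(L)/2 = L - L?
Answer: 9432696 + 3702*I*√8626 ≈ 9.4327e+6 + 3.4383e+5*I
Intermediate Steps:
l(L) = 0 (l(L) = -2*(L - L) = -2*0 = 0)
(13*J + √(-21346 + 12720))*((-78 - 36*(-105)) + l(51)) = (13*196 + √(-21346 + 12720))*((-78 - 36*(-105)) + 0) = (2548 + √(-8626))*((-78 + 3780) + 0) = (2548 + I*√8626)*(3702 + 0) = (2548 + I*√8626)*3702 = 9432696 + 3702*I*√8626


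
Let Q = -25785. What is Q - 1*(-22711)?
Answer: -3074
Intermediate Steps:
Q - 1*(-22711) = -25785 - 1*(-22711) = -25785 + 22711 = -3074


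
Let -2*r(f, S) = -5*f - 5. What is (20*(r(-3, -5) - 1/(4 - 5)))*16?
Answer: -1280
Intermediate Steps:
r(f, S) = 5/2 + 5*f/2 (r(f, S) = -(-5*f - 5)/2 = -(-5 - 5*f)/2 = 5/2 + 5*f/2)
(20*(r(-3, -5) - 1/(4 - 5)))*16 = (20*((5/2 + (5/2)*(-3)) - 1/(4 - 5)))*16 = (20*((5/2 - 15/2) - 1/(-1)))*16 = (20*(-5 - 1*(-1)))*16 = (20*(-5 + 1))*16 = (20*(-4))*16 = -80*16 = -1280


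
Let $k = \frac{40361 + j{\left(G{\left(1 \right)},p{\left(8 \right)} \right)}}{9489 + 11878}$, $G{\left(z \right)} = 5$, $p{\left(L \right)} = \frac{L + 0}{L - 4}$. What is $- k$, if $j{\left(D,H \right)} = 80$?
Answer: $- \frac{40441}{21367} \approx -1.8927$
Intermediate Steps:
$p{\left(L \right)} = \frac{L}{-4 + L}$
$k = \frac{40441}{21367}$ ($k = \frac{40361 + 80}{9489 + 11878} = \frac{40441}{21367} \approx 1.8927$)
$- k = \left(-1\right) \frac{40441}{21367} = - \frac{40441}{21367}$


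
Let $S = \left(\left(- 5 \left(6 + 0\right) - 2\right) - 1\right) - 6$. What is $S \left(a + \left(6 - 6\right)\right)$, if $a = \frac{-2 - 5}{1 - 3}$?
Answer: $- \frac{273}{2} \approx -136.5$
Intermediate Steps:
$a = \frac{7}{2}$ ($a = - \frac{7}{-2} = \left(-7\right) \left(- \frac{1}{2}\right) = \frac{7}{2} \approx 3.5$)
$S = -39$ ($S = \left(\left(\left(-5\right) 6 - 2\right) - 1\right) - 6 = \left(\left(-30 - 2\right) - 1\right) - 6 = \left(-32 - 1\right) - 6 = -33 - 6 = -39$)
$S \left(a + \left(6 - 6\right)\right) = - 39 \left(\frac{7}{2} + \left(6 - 6\right)\right) = - 39 \left(\frac{7}{2} + 0\right) = \left(-39\right) \frac{7}{2} = - \frac{273}{2}$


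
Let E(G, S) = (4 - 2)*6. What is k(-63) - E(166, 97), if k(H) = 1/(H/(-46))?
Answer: -710/63 ≈ -11.270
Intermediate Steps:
E(G, S) = 12 (E(G, S) = 2*6 = 12)
k(H) = -46/H (k(H) = 1/(H*(-1/46)) = 1/(-H/46) = -46/H)
k(-63) - E(166, 97) = -46/(-63) - 1*12 = -46*(-1/63) - 12 = 46/63 - 12 = -710/63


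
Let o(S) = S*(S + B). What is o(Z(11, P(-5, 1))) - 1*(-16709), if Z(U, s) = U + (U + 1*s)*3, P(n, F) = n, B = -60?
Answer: 15810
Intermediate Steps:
Z(U, s) = 3*s + 4*U (Z(U, s) = U + (U + s)*3 = U + (3*U + 3*s) = 3*s + 4*U)
o(S) = S*(-60 + S) (o(S) = S*(S - 60) = S*(-60 + S))
o(Z(11, P(-5, 1))) - 1*(-16709) = (3*(-5) + 4*11)*(-60 + (3*(-5) + 4*11)) - 1*(-16709) = (-15 + 44)*(-60 + (-15 + 44)) + 16709 = 29*(-60 + 29) + 16709 = 29*(-31) + 16709 = -899 + 16709 = 15810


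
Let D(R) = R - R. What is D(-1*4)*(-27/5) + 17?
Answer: 17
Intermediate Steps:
D(R) = 0
D(-1*4)*(-27/5) + 17 = 0*(-27/5) + 17 = 0 + 17 = 17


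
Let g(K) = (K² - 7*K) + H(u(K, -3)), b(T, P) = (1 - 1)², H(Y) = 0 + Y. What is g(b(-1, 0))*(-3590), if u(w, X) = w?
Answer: 0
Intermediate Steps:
H(Y) = Y
b(T, P) = 0 (b(T, P) = 0² = 0)
g(K) = K² - 6*K (g(K) = (K² - 7*K) + K = K² - 6*K)
g(b(-1, 0))*(-3590) = (0*(-6 + 0))*(-3590) = (0*(-6))*(-3590) = 0*(-3590) = 0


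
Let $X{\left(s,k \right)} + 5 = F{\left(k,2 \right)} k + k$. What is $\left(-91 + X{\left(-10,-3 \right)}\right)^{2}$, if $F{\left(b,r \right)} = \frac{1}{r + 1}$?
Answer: $10000$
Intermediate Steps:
$F{\left(b,r \right)} = \frac{1}{1 + r}$
$X{\left(s,k \right)} = -5 + \frac{4 k}{3}$ ($X{\left(s,k \right)} = -5 + \left(\frac{k}{1 + 2} + k\right) = -5 + \left(\frac{k}{3} + k\right) = -5 + \frac{4 k}{3}$)
$\left(-91 + X{\left(-10,-3 \right)}\right)^{2} = \left(-91 + \left(-5 + \frac{4}{3} \left(-3\right)\right)\right)^{2} = \left(-91 - 9\right)^{2} = \left(-100\right)^{2} = 10000$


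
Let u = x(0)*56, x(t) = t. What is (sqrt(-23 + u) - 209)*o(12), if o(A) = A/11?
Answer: -228 + 12*I*sqrt(23)/11 ≈ -228.0 + 5.2318*I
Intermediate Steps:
o(A) = A/11 (o(A) = A*(1/11) = A/11)
u = 0 (u = 0*56 = 0)
(sqrt(-23 + u) - 209)*o(12) = (sqrt(-23 + 0) - 209)*((1/11)*12) = (sqrt(-23) - 209)*(12/11) = (I*sqrt(23) - 209)*(12/11) = (-209 + I*sqrt(23))*(12/11) = -228 + 12*I*sqrt(23)/11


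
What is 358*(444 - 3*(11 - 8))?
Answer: 155730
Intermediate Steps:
358*(444 - 3*(11 - 8)) = 358*(444 - 3*3) = 358*(444 - 9) = 358*435 = 155730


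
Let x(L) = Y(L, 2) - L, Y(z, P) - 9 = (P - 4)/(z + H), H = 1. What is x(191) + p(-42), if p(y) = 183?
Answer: 95/96 ≈ 0.98958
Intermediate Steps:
Y(z, P) = 9 + (-4 + P)/(1 + z) (Y(z, P) = 9 + (P - 4)/(z + 1) = 9 + (-4 + P)/(1 + z))
x(L) = -L + (7 + 9*L)/(1 + L) (x(L) = (5 + 2 + 9*L)/(1 + L) - L = (7 + 9*L)/(1 + L) - L = -L + (7 + 9*L)/(1 + L))
x(191) + p(-42) = (7 - 1*191² + 8*191)/(1 + 191) + 183 = (7 - 1*36481 + 1528)/192 + 183 = (7 - 36481 + 1528)/192 + 183 = (1/192)*(-34946) + 183 = -17473/96 + 183 = 95/96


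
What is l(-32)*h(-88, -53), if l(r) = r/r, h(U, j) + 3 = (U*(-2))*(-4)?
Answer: -707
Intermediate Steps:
h(U, j) = -3 + 8*U (h(U, j) = -3 + (U*(-2))*(-4) = -3 - 2*U*(-4) = -3 + 8*U)
l(r) = 1
l(-32)*h(-88, -53) = 1*(-3 + 8*(-88)) = 1*(-3 - 704) = 1*(-707) = -707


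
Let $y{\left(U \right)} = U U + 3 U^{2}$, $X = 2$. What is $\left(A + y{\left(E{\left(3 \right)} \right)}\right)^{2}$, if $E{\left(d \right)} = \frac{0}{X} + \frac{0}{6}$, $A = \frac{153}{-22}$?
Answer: $\frac{23409}{484} \approx 48.366$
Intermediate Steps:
$A = - \frac{153}{22}$ ($A = 153 \left(- \frac{1}{22}\right) = - \frac{153}{22} \approx -6.9545$)
$E{\left(d \right)} = 0$ ($E{\left(d \right)} = \frac{0}{2} + \frac{0}{6} = 0 \cdot \frac{1}{2} + 0 \cdot \frac{1}{6} = 0 + 0 = 0$)
$y{\left(U \right)} = 4 U^{2}$ ($y{\left(U \right)} = U^{2} + 3 U^{2} = 4 U^{2}$)
$\left(A + y{\left(E{\left(3 \right)} \right)}\right)^{2} = \left(- \frac{153}{22} + 4 \cdot 0^{2}\right)^{2} = \left(- \frac{153}{22} + 4 \cdot 0\right)^{2} = \left(- \frac{153}{22} + 0\right)^{2} = \left(- \frac{153}{22}\right)^{2} = \frac{23409}{484}$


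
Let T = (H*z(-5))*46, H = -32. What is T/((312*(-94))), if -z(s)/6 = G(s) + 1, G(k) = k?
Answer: 736/611 ≈ 1.2046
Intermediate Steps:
z(s) = -6 - 6*s (z(s) = -6*(s + 1) = -6*(1 + s) = -6 - 6*s)
T = -35328 (T = -32*(-6 - 6*(-5))*46 = -32*(-6 + 30)*46 = -32*24*46 = -768*46 = -35328)
T/((312*(-94))) = -35328/(312*(-94)) = -35328/(-29328) = -35328*(-1/29328) = 736/611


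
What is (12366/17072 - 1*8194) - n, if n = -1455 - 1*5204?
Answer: -13096577/8536 ≈ -1534.3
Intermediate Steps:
n = -6659 (n = -1455 - 5204 = -6659)
(12366/17072 - 1*8194) - n = (12366/17072 - 1*8194) - 1*(-6659) = (12366*(1/17072) - 8194) + 6659 = (6183/8536 - 8194) + 6659 = -69937801/8536 + 6659 = -13096577/8536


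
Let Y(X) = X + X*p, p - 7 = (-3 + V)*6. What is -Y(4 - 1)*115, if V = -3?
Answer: 9660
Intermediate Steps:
p = -29 (p = 7 + (-3 - 3)*6 = 7 - 6*6 = 7 - 36 = -29)
Y(X) = -28*X (Y(X) = X + X*(-29) = X - 29*X = -28*X)
-Y(4 - 1)*115 = -(-28*(4 - 1))*115 = -(-28*3)*115 = -(-84)*115 = -1*(-9660) = 9660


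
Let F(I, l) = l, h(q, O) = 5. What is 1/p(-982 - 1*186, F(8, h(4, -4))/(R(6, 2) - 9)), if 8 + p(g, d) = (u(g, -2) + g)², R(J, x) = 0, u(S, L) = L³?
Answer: 1/1382968 ≈ 7.2308e-7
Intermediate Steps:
p(g, d) = -8 + (-8 + g)² (p(g, d) = -8 + ((-2)³ + g)² = -8 + (-8 + g)²)
1/p(-982 - 1*186, F(8, h(4, -4))/(R(6, 2) - 9)) = 1/(-8 + (-8 + (-982 - 1*186))²) = 1/(-8 + (-8 + (-982 - 186))²) = 1/(-8 + (-8 - 1168)²) = 1/(-8 + (-1176)²) = 1/(-8 + 1382976) = 1/1382968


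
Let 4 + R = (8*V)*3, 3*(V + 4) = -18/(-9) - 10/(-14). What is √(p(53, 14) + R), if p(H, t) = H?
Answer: I*√1239/7 ≈ 5.0285*I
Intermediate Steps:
V = -65/21 (V = -4 + (-18/(-9) - 10/(-14))/3 = -4 + (-18*(-⅑) - 10*(-1/14))/3 = -4 + (2 + 5/7)/3 = -4 + (⅓)*(19/7) = -4 + 19/21 = -65/21 ≈ -3.0952)
R = -548/7 (R = -4 + (8*(-65/21))*3 = -4 - 520/21*3 = -4 - 520/7 = -548/7 ≈ -78.286)
√(p(53, 14) + R) = √(53 - 548/7) = √(-177/7) = I*√1239/7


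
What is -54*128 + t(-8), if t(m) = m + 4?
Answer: -6916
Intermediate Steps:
t(m) = 4 + m
-54*128 + t(-8) = -54*128 + (4 - 8) = -6912 - 4 = -6916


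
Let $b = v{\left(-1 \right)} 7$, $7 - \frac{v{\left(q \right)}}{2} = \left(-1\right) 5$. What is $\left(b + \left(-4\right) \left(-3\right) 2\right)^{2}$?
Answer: $36864$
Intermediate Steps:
$v{\left(q \right)} = 24$ ($v{\left(q \right)} = 14 - 2 \left(\left(-1\right) 5\right) = 14 - -10 = 14 + 10 = 24$)
$b = 168$ ($b = 24 \cdot 7 = 168$)
$\left(b + \left(-4\right) \left(-3\right) 2\right)^{2} = \left(168 + \left(-4\right) \left(-3\right) 2\right)^{2} = \left(168 + 12 \cdot 2\right)^{2} = \left(168 + 24\right)^{2} = 192^{2} = 36864$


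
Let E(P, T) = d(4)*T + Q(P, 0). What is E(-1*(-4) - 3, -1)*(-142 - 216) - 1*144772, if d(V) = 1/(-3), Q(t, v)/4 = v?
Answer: -434674/3 ≈ -1.4489e+5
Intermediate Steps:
Q(t, v) = 4*v
d(V) = -⅓
E(P, T) = -T/3 (E(P, T) = -T/3 + 4*0 = -T/3 + 0 = -T/3)
E(-1*(-4) - 3, -1)*(-142 - 216) - 1*144772 = (-⅓*(-1))*(-142 - 216) - 1*144772 = (⅓)*(-358) - 144772 = -358/3 - 144772 = -434674/3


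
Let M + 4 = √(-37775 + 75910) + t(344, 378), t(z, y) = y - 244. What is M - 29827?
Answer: -29697 + √38135 ≈ -29502.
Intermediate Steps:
t(z, y) = -244 + y
M = 130 + √38135 (M = -4 + (√(-37775 + 75910) + (-244 + 378)) = -4 + (√38135 + 134) = -4 + (134 + √38135) = 130 + √38135 ≈ 325.28)
M - 29827 = (130 + √38135) - 29827 = -29697 + √38135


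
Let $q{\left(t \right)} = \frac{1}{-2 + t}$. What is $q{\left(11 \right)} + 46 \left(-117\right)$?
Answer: $- \frac{48437}{9} \approx -5381.9$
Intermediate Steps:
$q{\left(11 \right)} + 46 \left(-117\right) = \frac{1}{-2 + 11} + 46 \left(-117\right) = \frac{1}{9} - 5382 = - \frac{48437}{9}$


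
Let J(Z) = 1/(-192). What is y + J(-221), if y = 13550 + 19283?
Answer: 6303935/192 ≈ 32833.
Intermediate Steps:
J(Z) = -1/192
y = 32833
y + J(-221) = 32833 - 1/192 = 6303935/192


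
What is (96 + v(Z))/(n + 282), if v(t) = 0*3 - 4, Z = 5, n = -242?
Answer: 23/10 ≈ 2.3000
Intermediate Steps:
v(t) = -4 (v(t) = 0 - 4 = -4)
(96 + v(Z))/(n + 282) = (96 - 4)/(-242 + 282) = 92/40 = 92*(1/40) = 23/10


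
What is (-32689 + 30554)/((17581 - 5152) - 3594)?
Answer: -427/1767 ≈ -0.24165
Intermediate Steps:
(-32689 + 30554)/((17581 - 5152) - 3594) = -2135/(12429 - 3594) = -2135/8835 = -2135*1/8835 = -427/1767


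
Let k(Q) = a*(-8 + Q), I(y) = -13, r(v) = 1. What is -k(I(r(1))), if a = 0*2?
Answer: 0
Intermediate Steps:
a = 0
k(Q) = 0 (k(Q) = 0*(-8 + Q) = 0)
-k(I(r(1))) = -1*0 = 0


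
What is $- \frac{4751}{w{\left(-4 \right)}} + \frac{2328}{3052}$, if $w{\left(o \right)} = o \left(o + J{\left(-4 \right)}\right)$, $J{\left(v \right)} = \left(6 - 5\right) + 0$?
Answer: $- \frac{3618029}{9156} \approx -395.15$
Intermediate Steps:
$J{\left(v \right)} = 1$ ($J{\left(v \right)} = 1 + 0 = 1$)
$w{\left(o \right)} = o \left(1 + o\right)$ ($w{\left(o \right)} = o \left(o + 1\right) = o \left(1 + o\right)$)
$- \frac{4751}{w{\left(-4 \right)}} + \frac{2328}{3052} = - \frac{4751}{\left(-4\right) \left(1 - 4\right)} + \frac{2328}{3052} = - \frac{4751}{\left(-4\right) \left(-3\right)} + 2328 \cdot \frac{1}{3052} = - \frac{4751}{12} + \frac{582}{763} = - \frac{3618029}{9156}$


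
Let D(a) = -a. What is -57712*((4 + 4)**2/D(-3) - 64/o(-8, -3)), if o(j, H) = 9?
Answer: -7387136/9 ≈ -8.2079e+5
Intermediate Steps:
-57712*((4 + 4)**2/D(-3) - 64/o(-8, -3)) = -57712*((4 + 4)**2/((-1*(-3))) - 64/9) = -57712*(8**2/3 - 64*1/9) = -57712*(64*(1/3) - 64/9) = -57712*(64/3 - 64/9) = -57712*128/9 = -7387136/9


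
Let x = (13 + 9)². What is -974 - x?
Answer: -1458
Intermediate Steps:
x = 484 (x = 22² = 484)
-974 - x = -974 - 1*484 = -974 - 484 = -1458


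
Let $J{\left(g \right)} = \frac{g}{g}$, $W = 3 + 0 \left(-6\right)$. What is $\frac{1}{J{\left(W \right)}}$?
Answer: $1$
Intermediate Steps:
$W = 3$ ($W = 3 + 0 = 3$)
$J{\left(g \right)} = 1$
$\frac{1}{J{\left(W \right)}} = 1^{-1} = 1$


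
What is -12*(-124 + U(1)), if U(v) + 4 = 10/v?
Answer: 1416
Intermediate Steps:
U(v) = -4 + 10/v
-12*(-124 + U(1)) = -12*(-124 + (-4 + 10/1)) = -12*(-124 + (-4 + 10*1)) = -12*(-124 + (-4 + 10)) = -12*(-124 + 6) = -12*(-118) = 1416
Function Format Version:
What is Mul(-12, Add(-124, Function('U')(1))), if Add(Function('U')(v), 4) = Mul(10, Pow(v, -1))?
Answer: 1416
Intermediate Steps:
Function('U')(v) = Add(-4, Mul(10, Pow(v, -1)))
Mul(-12, Add(-124, Function('U')(1))) = Mul(-12, Add(-124, Add(-4, Mul(10, Pow(1, -1))))) = Mul(-12, Add(-124, Add(-4, Mul(10, 1)))) = Mul(-12, Add(-124, Add(-4, 10))) = Mul(-12, Add(-124, 6)) = Mul(-12, -118) = 1416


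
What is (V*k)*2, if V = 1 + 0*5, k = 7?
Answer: 14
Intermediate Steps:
V = 1 (V = 1 + 0 = 1)
(V*k)*2 = (1*7)*2 = 7*2 = 14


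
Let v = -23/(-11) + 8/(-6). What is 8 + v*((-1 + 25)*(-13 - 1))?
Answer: -2712/11 ≈ -246.55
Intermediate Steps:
v = 25/33 (v = -23*(-1/11) + 8*(-⅙) = 23/11 - 4/3 = 25/33 ≈ 0.75758)
8 + v*((-1 + 25)*(-13 - 1)) = 8 + 25*((-1 + 25)*(-13 - 1))/33 = 8 + 25*(24*(-14))/33 = 8 + (25/33)*(-336) = 8 - 2800/11 = -2712/11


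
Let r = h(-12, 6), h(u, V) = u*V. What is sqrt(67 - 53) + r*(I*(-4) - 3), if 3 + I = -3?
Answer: -1512 + sqrt(14) ≈ -1508.3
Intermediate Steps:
I = -6 (I = -3 - 3 = -6)
h(u, V) = V*u
r = -72 (r = 6*(-12) = -72)
sqrt(67 - 53) + r*(I*(-4) - 3) = sqrt(67 - 53) - 72*(-6*(-4) - 3) = sqrt(14) - 72*(24 - 3) = sqrt(14) - 72*21 = sqrt(14) - 1512 = -1512 + sqrt(14)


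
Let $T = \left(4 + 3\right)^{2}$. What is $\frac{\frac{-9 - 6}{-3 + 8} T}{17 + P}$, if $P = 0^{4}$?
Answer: $- \frac{147}{17} \approx -8.6471$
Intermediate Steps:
$P = 0$
$T = 49$ ($T = 7^{2} = 49$)
$\frac{\frac{-9 - 6}{-3 + 8} T}{17 + P} = \frac{\frac{-9 - 6}{-3 + 8} \cdot 49}{17 + 0} = \frac{- \frac{15}{5} \cdot 49}{17} = \left(-15\right) \frac{1}{5} \cdot 49 \cdot \frac{1}{17} = \left(-3\right) 49 \cdot \frac{1}{17} = \left(-147\right) \frac{1}{17} = - \frac{147}{17}$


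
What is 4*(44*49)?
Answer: 8624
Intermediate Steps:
4*(44*49) = 4*2156 = 8624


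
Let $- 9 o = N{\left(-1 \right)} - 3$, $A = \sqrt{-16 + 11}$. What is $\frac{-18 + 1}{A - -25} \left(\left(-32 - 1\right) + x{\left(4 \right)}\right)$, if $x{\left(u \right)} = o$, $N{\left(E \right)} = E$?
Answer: $\frac{24905}{1134} - \frac{4981 i \sqrt{5}}{5670} \approx 21.962 - 1.9643 i$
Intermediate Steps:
$A = i \sqrt{5}$ ($A = \sqrt{-5} = i \sqrt{5} \approx 2.2361 i$)
$o = \frac{4}{9}$ ($o = - \frac{-1 - 3}{9} = \left(- \frac{1}{9}\right) \left(-4\right) = \frac{4}{9} \approx 0.44444$)
$x{\left(u \right)} = \frac{4}{9}$
$\frac{-18 + 1}{A - -25} \left(\left(-32 - 1\right) + x{\left(4 \right)}\right) = \frac{-18 + 1}{i \sqrt{5} - -25} \left(\left(-32 - 1\right) + \frac{4}{9}\right) = - \frac{17}{i \sqrt{5} + 25} \left(-33 + \frac{4}{9}\right) = - \frac{17}{25 + i \sqrt{5}} \left(- \frac{293}{9}\right) = \frac{4981}{9 \left(25 + i \sqrt{5}\right)}$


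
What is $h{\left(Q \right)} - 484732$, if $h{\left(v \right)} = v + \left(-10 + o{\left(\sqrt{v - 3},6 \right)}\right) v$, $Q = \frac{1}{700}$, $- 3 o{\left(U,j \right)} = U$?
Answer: $- \frac{339312409}{700} - \frac{i \sqrt{14693}}{147000} \approx -4.8473 \cdot 10^{5} - 0.00082459 i$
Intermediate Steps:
$o{\left(U,j \right)} = - \frac{U}{3}$
$Q = \frac{1}{700} \approx 0.0014286$
$h{\left(v \right)} = v + v \left(-10 - \frac{\sqrt{-3 + v}}{3}\right)$ ($h{\left(v \right)} = v + \left(-10 - \frac{\sqrt{v - 3}}{3}\right) v = v + \left(-10 - \frac{\sqrt{-3 + v}}{3}\right) v = v + v \left(-10 - \frac{\sqrt{-3 + v}}{3}\right)$)
$h{\left(Q \right)} - 484732 = \left(- \frac{1}{3}\right) \frac{1}{700} \left(27 + \sqrt{-3 + \frac{1}{700}}\right) - 484732 = \left(- \frac{1}{3}\right) \frac{1}{700} \left(27 + \sqrt{- \frac{2099}{700}}\right) - 484732 = \left(- \frac{1}{3}\right) \frac{1}{700} \left(27 + \frac{i \sqrt{14693}}{70}\right) - 484732 = \left(- \frac{9}{700} - \frac{i \sqrt{14693}}{147000}\right) - 484732 = - \frac{339312409}{700} - \frac{i \sqrt{14693}}{147000}$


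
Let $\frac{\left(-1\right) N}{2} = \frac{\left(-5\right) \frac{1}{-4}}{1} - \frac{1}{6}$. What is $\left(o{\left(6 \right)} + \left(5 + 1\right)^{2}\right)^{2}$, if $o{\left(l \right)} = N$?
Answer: $\frac{41209}{36} \approx 1144.7$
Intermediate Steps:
$N = - \frac{13}{6}$ ($N = - 2 \left(\frac{\left(-5\right) \frac{1}{-4}}{1} - \frac{1}{6}\right) = - 2 \left(\left(-5\right) \left(- \frac{1}{4}\right) 1 - \frac{1}{6}\right) = - 2 \left(\frac{5}{4} \cdot 1 - \frac{1}{6}\right) = - 2 \left(\frac{5}{4} - \frac{1}{6}\right) = \left(-2\right) \frac{13}{12} = - \frac{13}{6} \approx -2.1667$)
$o{\left(l \right)} = - \frac{13}{6}$
$\left(o{\left(6 \right)} + \left(5 + 1\right)^{2}\right)^{2} = \left(- \frac{13}{6} + \left(5 + 1\right)^{2}\right)^{2} = \left(- \frac{13}{6} + 6^{2}\right)^{2} = \left(- \frac{13}{6} + 36\right)^{2} = \left(\frac{203}{6}\right)^{2} = \frac{41209}{36}$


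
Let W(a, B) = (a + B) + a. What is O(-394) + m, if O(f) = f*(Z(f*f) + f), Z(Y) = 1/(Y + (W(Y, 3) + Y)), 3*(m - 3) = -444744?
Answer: 4341040083/620947 ≈ 6991.0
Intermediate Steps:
W(a, B) = B + 2*a (W(a, B) = (B + a) + a = B + 2*a)
m = -148245 (m = 3 + (⅓)*(-444744) = 3 - 148248 = -148245)
Z(Y) = 1/(3 + 4*Y) (Z(Y) = 1/(Y + ((3 + 2*Y) + Y)) = 1/(Y + (3 + 3*Y)) = 1/(3 + 4*Y))
O(f) = f*(f + 1/(3 + 4*f²)) (O(f) = f*(1/(3 + 4*(f*f)) + f) = f*(1/(3 + 4*f²) + f) = f*(f + 1/(3 + 4*f²)))
O(-394) + m = -394*(1 - 394*(3 + 4*(-394)²))/(3 + 4*(-394)²) - 148245 = -394*(1 - 394*(3 + 4*155236))/(3 + 4*155236) - 148245 = -394*(1 - 394*(3 + 620944))/(3 + 620944) - 148245 = -394*(1 - 394*620947)/620947 - 148245 = -394*1/620947*(1 - 244653118) - 148245 = -394*1/620947*(-244653117) - 148245 = 96393328098/620947 - 148245 = 4341040083/620947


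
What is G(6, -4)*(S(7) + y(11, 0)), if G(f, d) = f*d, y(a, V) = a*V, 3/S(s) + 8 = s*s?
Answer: -72/41 ≈ -1.7561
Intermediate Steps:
S(s) = 3/(-8 + s²) (S(s) = 3/(-8 + s*s) = 3/(-8 + s²))
y(a, V) = V*a
G(f, d) = d*f
G(6, -4)*(S(7) + y(11, 0)) = (-4*6)*(3/(-8 + 7²) + 0*11) = -24*(3/(-8 + 49) + 0) = -24*(3/41 + 0) = -24*3/41 = -72/41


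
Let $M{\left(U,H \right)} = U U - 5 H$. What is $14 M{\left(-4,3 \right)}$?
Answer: $14$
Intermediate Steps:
$M{\left(U,H \right)} = U^{2} - 5 H$
$14 M{\left(-4,3 \right)} = 14 \left(\left(-4\right)^{2} - 15\right) = 14 \left(16 - 15\right) = 14 \cdot 1 = 14$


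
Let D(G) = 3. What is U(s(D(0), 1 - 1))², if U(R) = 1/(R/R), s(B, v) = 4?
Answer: 1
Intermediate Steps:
U(R) = 1 (U(R) = 1/1 = 1)
U(s(D(0), 1 - 1))² = 1² = 1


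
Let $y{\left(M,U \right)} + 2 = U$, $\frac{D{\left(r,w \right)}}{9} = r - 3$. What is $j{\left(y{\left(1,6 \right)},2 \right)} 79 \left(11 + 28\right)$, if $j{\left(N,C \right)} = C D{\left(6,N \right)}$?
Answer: $166374$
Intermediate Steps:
$D{\left(r,w \right)} = -27 + 9 r$ ($D{\left(r,w \right)} = 9 \left(r - 3\right) = 9 \left(-3 + r\right) = -27 + 9 r$)
$y{\left(M,U \right)} = -2 + U$
$j{\left(N,C \right)} = 27 C$ ($j{\left(N,C \right)} = C \left(-27 + 9 \cdot 6\right) = C \left(-27 + 54\right) = C 27 = 27 C$)
$j{\left(y{\left(1,6 \right)},2 \right)} 79 \left(11 + 28\right) = 27 \cdot 2 \cdot 79 \left(11 + 28\right) = 54 \cdot 79 \cdot 39 = 4266 \cdot 39 = 166374$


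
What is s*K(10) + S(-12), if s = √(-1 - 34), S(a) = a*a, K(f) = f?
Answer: 144 + 10*I*√35 ≈ 144.0 + 59.161*I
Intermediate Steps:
S(a) = a²
s = I*√35 (s = √(-35) = I*√35 ≈ 5.9161*I)
s*K(10) + S(-12) = (I*√35)*10 + (-12)² = 10*I*√35 + 144 = 144 + 10*I*√35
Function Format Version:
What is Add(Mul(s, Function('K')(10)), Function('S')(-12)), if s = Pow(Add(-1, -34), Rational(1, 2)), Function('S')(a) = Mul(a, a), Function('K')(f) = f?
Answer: Add(144, Mul(10, I, Pow(35, Rational(1, 2)))) ≈ Add(144.00, Mul(59.161, I))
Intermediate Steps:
Function('S')(a) = Pow(a, 2)
s = Mul(I, Pow(35, Rational(1, 2))) (s = Pow(-35, Rational(1, 2)) = Mul(I, Pow(35, Rational(1, 2))) ≈ Mul(5.9161, I))
Add(Mul(s, Function('K')(10)), Function('S')(-12)) = Add(Mul(Mul(I, Pow(35, Rational(1, 2))), 10), Pow(-12, 2)) = Add(Mul(10, I, Pow(35, Rational(1, 2))), 144) = Add(144, Mul(10, I, Pow(35, Rational(1, 2))))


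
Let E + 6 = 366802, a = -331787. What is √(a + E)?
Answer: √35009 ≈ 187.11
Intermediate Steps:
E = 366796 (E = -6 + 366802 = 366796)
√(a + E) = √(-331787 + 366796) = √35009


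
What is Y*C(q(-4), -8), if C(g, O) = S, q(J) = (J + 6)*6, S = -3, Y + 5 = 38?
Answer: -99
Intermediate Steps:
Y = 33 (Y = -5 + 38 = 33)
q(J) = 36 + 6*J (q(J) = (6 + J)*6 = 36 + 6*J)
C(g, O) = -3
Y*C(q(-4), -8) = 33*(-3) = -99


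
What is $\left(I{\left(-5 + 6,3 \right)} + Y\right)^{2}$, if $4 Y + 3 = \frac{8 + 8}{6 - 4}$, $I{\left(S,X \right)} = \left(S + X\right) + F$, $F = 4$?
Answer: $\frac{1369}{16} \approx 85.563$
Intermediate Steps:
$I{\left(S,X \right)} = 4 + S + X$ ($I{\left(S,X \right)} = \left(S + X\right) + 4 = 4 + S + X$)
$Y = \frac{5}{4}$ ($Y = - \frac{3}{4} + \frac{\left(8 + 8\right) \frac{1}{6 - 4}}{4} = - \frac{3}{4} + \frac{16 \cdot \frac{1}{2}}{4} = - \frac{3}{4} + \frac{1}{4} \cdot 8 = - \frac{3}{4} + 2 = \frac{5}{4} \approx 1.25$)
$\left(I{\left(-5 + 6,3 \right)} + Y\right)^{2} = \left(\left(4 + \left(-5 + 6\right) + 3\right) + \frac{5}{4}\right)^{2} = \left(\left(4 + 1 + 3\right) + \frac{5}{4}\right)^{2} = \left(8 + \frac{5}{4}\right)^{2} = \left(\frac{37}{4}\right)^{2} = \frac{1369}{16}$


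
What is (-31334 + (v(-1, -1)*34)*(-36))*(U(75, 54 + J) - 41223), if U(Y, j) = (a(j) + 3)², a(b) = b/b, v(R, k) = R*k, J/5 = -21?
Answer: 1341617506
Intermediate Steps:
J = -105 (J = 5*(-21) = -105)
a(b) = 1
U(Y, j) = 16 (U(Y, j) = (1 + 3)² = 4² = 16)
(-31334 + (v(-1, -1)*34)*(-36))*(U(75, 54 + J) - 41223) = (-31334 + (-1*(-1)*34)*(-36))*(16 - 41223) = (-31334 + (1*34)*(-36))*(-41207) = (-31334 + 34*(-36))*(-41207) = (-31334 - 1224)*(-41207) = -32558*(-41207) = 1341617506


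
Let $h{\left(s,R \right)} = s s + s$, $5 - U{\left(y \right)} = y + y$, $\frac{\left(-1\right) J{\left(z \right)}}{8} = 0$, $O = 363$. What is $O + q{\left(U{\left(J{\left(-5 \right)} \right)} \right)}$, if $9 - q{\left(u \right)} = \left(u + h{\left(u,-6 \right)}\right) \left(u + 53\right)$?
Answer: $-1658$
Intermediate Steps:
$J{\left(z \right)} = 0$ ($J{\left(z \right)} = \left(-8\right) 0 = 0$)
$U{\left(y \right)} = 5 - 2 y$ ($U{\left(y \right)} = 5 - \left(y + y\right) = 5 - 2 y$)
$h{\left(s,R \right)} = s + s^{2}$ ($h{\left(s,R \right)} = s^{2} + s = s + s^{2}$)
$q{\left(u \right)} = 9 - \left(53 + u\right) \left(u + u \left(1 + u\right)\right)$ ($q{\left(u \right)} = 9 - \left(u + u \left(1 + u\right)\right) \left(u + 53\right) = 9 - \left(u + u \left(1 + u\right)\right) \left(53 + u\right) = 9 - \left(53 + u\right) \left(u + u \left(1 + u\right)\right)$)
$O + q{\left(U{\left(J{\left(-5 \right)} \right)} \right)} = 363 - \left(-9 + \left(5 - 0\right)^{3} + 55 \left(5 - 0\right)^{2} + 106 \left(5 - 0\right)\right) = 363 - \left(-9 + \left(5 + 0\right)^{3} + 55 \left(5 + 0\right)^{2} + 106 \left(5 + 0\right)\right) = 363 - \left(646 + 1375\right) = 363 - 2021 = -1658$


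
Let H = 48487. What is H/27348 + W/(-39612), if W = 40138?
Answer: 68581085/90275748 ≈ 0.75968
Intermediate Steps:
H/27348 + W/(-39612) = 48487/27348 + 40138/(-39612) = 48487*(1/27348) + 40138*(-1/39612) = 48487/27348 - 20069/19806 = 68581085/90275748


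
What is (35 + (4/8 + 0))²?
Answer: 5041/4 ≈ 1260.3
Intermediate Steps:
(35 + (4/8 + 0))² = (35 + (4*(⅛) + 0))² = (35 + (½ + 0))² = (35 + ½)² = (71/2)² = 5041/4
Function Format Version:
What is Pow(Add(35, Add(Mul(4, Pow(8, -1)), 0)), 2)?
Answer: Rational(5041, 4) ≈ 1260.3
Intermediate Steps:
Pow(Add(35, Add(Mul(4, Pow(8, -1)), 0)), 2) = Pow(Add(35, Add(Mul(4, Rational(1, 8)), 0)), 2) = Pow(Add(35, Add(Rational(1, 2), 0)), 2) = Pow(Add(35, Rational(1, 2)), 2) = Pow(Rational(71, 2), 2) = Rational(5041, 4)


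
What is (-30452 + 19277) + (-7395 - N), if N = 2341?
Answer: -20911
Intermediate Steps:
(-30452 + 19277) + (-7395 - N) = (-30452 + 19277) + (-7395 - 1*2341) = -11175 + (-7395 - 2341) = -11175 - 9736 = -20911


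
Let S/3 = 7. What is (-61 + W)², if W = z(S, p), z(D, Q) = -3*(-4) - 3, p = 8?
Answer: 2704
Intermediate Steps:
S = 21 (S = 3*7 = 21)
z(D, Q) = 9 (z(D, Q) = 12 - 3 = 9)
W = 9
(-61 + W)² = (-61 + 9)² = (-52)² = 2704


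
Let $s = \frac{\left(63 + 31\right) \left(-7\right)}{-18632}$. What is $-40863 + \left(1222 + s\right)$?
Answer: $- \frac{369295227}{9316} \approx -39641.0$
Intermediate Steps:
$s = \frac{329}{9316}$ ($s = 94 \left(-7\right) \left(- \frac{1}{18632}\right) = \left(-658\right) \left(- \frac{1}{18632}\right) = \frac{329}{9316} \approx 0.035316$)
$-40863 + \left(1222 + s\right) = -40863 + \left(1222 + \frac{329}{9316}\right) = -40863 + \frac{11384481}{9316} = - \frac{369295227}{9316}$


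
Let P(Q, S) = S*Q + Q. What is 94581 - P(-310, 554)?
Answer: 266631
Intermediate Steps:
P(Q, S) = Q + Q*S (P(Q, S) = Q*S + Q = Q + Q*S)
94581 - P(-310, 554) = 94581 - (-310)*(1 + 554) = 94581 - (-310)*555 = 94581 - 1*(-172050) = 94581 + 172050 = 266631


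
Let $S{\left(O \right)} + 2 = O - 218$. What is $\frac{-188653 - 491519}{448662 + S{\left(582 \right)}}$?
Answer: $- \frac{170043}{112256} \approx -1.5148$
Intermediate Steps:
$S{\left(O \right)} = -220 + O$ ($S{\left(O \right)} = -2 + \left(O - 218\right) = -2 + \left(-218 + O\right) = -220 + O$)
$\frac{-188653 - 491519}{448662 + S{\left(582 \right)}} = \frac{-188653 - 491519}{448662 + \left(-220 + 582\right)} = - \frac{680172}{448662 + 362} = - \frac{680172}{449024} = \left(-680172\right) \frac{1}{449024} = - \frac{170043}{112256}$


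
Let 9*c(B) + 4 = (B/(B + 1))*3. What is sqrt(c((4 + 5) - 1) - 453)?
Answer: I*sqrt(36705)/9 ≈ 21.287*I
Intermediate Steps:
c(B) = -4/9 + B/(3*(1 + B)) (c(B) = -4/9 + ((B/(B + 1))*3)/9 = -4/9 + ((B/(1 + B))*3)/9 = -4/9 + (3*B/(1 + B))/9 = -4/9 + B/(3*(1 + B)))
sqrt(c((4 + 5) - 1) - 453) = sqrt((-4 - ((4 + 5) - 1))/(9*(1 + ((4 + 5) - 1))) - 453) = sqrt((-4 - (9 - 1))/(9*(1 + (9 - 1))) - 453) = sqrt((-4 - 1*8)/(9*(1 + 8)) - 453) = sqrt((1/9)*(-4 - 8)/9 - 453) = sqrt((1/9)*(1/9)*(-12) - 453) = sqrt(-4/27 - 453) = sqrt(-12235/27) = I*sqrt(36705)/9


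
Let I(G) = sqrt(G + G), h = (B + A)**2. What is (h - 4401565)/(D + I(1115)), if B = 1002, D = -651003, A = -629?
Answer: 2774858623308/423804903779 + 4262436*sqrt(2230)/423804903779 ≈ 6.5480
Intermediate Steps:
h = 139129 (h = (1002 - 629)**2 = 373**2 = 139129)
I(G) = sqrt(2)*sqrt(G) (I(G) = sqrt(2*G) = sqrt(2)*sqrt(G))
(h - 4401565)/(D + I(1115)) = (139129 - 4401565)/(-651003 + sqrt(2)*sqrt(1115)) = -4262436/(-651003 + sqrt(2230))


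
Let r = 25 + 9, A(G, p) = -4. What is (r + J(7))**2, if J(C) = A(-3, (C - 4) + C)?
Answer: 900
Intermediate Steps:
J(C) = -4
r = 34
(r + J(7))**2 = (34 - 4)**2 = 30**2 = 900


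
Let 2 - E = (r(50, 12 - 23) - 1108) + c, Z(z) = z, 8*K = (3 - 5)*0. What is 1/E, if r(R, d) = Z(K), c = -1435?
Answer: 1/2545 ≈ 0.00039293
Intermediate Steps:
K = 0 (K = ((3 - 5)*0)/8 = (-2*0)/8 = (⅛)*0 = 0)
r(R, d) = 0
E = 2545 (E = 2 - ((0 - 1108) - 1435) = 2 - (-1108 - 1435) = 2 - 1*(-2543) = 2 + 2543 = 2545)
1/E = 1/2545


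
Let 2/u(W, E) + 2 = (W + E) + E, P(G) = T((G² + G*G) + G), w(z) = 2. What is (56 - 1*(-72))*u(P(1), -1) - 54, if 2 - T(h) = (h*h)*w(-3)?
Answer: -334/5 ≈ -66.800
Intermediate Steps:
T(h) = 2 - 2*h² (T(h) = 2 - h*h*2 = 2 - h²*2 = 2 - 2*h²)
P(G) = 2 - 2*(G + 2*G²)² (P(G) = 2 - 2*((G² + G*G) + G)² = 2 - 2*((G² + G²) + G)² = 2 - 2*(2*G² + G)² = 2 - 2*(G + 2*G²)²)
u(W, E) = 2/(-2 + W + 2*E) (u(W, E) = 2/(-2 + ((W + E) + E)) = 2/(-2 + ((E + W) + E)) = 2/(-2 + (W + 2*E)) = 2/(-2 + W + 2*E))
(56 - 1*(-72))*u(P(1), -1) - 54 = (56 - 1*(-72))*(2/(-2 + (2 - 2*1²*(1 + 2*1)²) + 2*(-1))) - 54 = (56 + 72)*(2/(-2 + (2 - 2*1*(1 + 2)²) - 2)) - 54 = 128*(2/(-2 + (2 - 2*1*3²) - 2)) - 54 = 128*(2/(-2 + (2 - 2*1*9) - 2)) - 54 = 128*(2/(-2 + (2 - 18) - 2)) - 54 = 128*(2/(-2 - 16 - 2)) - 54 = 128*(2/(-20)) - 54 = 128*(2*(-1/20)) - 54 = 128*(-⅒) - 54 = -64/5 - 54 = -334/5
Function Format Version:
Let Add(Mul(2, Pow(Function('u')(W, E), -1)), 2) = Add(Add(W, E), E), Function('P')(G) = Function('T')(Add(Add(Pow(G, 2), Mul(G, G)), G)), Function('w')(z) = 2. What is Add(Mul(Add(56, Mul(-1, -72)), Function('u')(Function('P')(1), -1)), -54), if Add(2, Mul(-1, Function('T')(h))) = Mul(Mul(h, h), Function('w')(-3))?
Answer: Rational(-334, 5) ≈ -66.800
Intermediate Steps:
Function('T')(h) = Add(2, Mul(-2, Pow(h, 2))) (Function('T')(h) = Add(2, Mul(-1, Mul(Mul(h, h), 2))) = Add(2, Mul(-1, Mul(Pow(h, 2), 2))) = Add(2, Mul(-1, Mul(2, Pow(h, 2)))) = Add(2, Mul(-2, Pow(h, 2))))
Function('P')(G) = Add(2, Mul(-2, Pow(Add(G, Mul(2, Pow(G, 2))), 2))) (Function('P')(G) = Add(2, Mul(-2, Pow(Add(Add(Pow(G, 2), Mul(G, G)), G), 2))) = Add(2, Mul(-2, Pow(Add(Add(Pow(G, 2), Pow(G, 2)), G), 2))) = Add(2, Mul(-2, Pow(Add(Mul(2, Pow(G, 2)), G), 2))) = Add(2, Mul(-2, Pow(Add(G, Mul(2, Pow(G, 2))), 2))))
Function('u')(W, E) = Mul(2, Pow(Add(-2, W, Mul(2, E)), -1)) (Function('u')(W, E) = Mul(2, Pow(Add(-2, Add(Add(W, E), E)), -1)) = Mul(2, Pow(Add(-2, Add(Add(E, W), E)), -1)) = Mul(2, Pow(Add(-2, Add(W, Mul(2, E))), -1)) = Mul(2, Pow(Add(-2, W, Mul(2, E)), -1)))
Add(Mul(Add(56, Mul(-1, -72)), Function('u')(Function('P')(1), -1)), -54) = Add(Mul(Add(56, Mul(-1, -72)), Mul(2, Pow(Add(-2, Add(2, Mul(-2, Pow(1, 2), Pow(Add(1, Mul(2, 1)), 2))), Mul(2, -1)), -1))), -54) = Add(Mul(Add(56, 72), Mul(2, Pow(Add(-2, Add(2, Mul(-2, 1, Pow(Add(1, 2), 2))), -2), -1))), -54) = Add(Mul(128, Mul(2, Pow(Add(-2, Add(2, Mul(-2, 1, Pow(3, 2))), -2), -1))), -54) = Add(Mul(128, Mul(2, Pow(Add(-2, Add(2, Mul(-2, 1, 9)), -2), -1))), -54) = Add(Mul(128, Mul(2, Pow(Add(-2, Add(2, -18), -2), -1))), -54) = Add(Mul(128, Mul(2, Pow(Add(-2, -16, -2), -1))), -54) = Add(Mul(128, Mul(2, Pow(-20, -1))), -54) = Add(Mul(128, Mul(2, Rational(-1, 20))), -54) = Add(Mul(128, Rational(-1, 10)), -54) = Add(Rational(-64, 5), -54) = Rational(-334, 5)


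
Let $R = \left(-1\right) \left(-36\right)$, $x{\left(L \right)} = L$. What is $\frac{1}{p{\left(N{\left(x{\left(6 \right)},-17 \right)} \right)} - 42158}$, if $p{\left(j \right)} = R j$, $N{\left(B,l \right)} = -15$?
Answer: $- \frac{1}{42698} \approx -2.342 \cdot 10^{-5}$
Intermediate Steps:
$R = 36$
$p{\left(j \right)} = 36 j$
$\frac{1}{p{\left(N{\left(x{\left(6 \right)},-17 \right)} \right)} - 42158} = \frac{1}{36 \left(-15\right) - 42158} = \frac{1}{-540 - 42158} = \frac{1}{-42698} = - \frac{1}{42698}$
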